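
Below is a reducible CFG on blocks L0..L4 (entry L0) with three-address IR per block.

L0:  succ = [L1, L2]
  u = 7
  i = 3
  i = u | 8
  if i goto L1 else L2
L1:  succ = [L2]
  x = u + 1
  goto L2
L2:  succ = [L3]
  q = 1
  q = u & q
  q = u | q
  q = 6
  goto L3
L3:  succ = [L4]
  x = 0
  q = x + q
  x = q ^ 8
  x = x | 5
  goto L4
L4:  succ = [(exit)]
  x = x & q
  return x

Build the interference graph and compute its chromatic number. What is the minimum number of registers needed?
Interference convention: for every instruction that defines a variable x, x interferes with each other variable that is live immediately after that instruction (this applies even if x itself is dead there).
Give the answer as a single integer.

Per-block:
  L0 def {i,u} use ∅
  L1 def {x} use {u}
  L2 def {q} use {u}
  L3 def {q,x} use {q}
  L4 def {x} use {q,x}

Backward fixpoint:
  L0 li=∅ lo={u}
  L1 li={u} lo={u}
  L2 li={u} lo={q}
  L3 li={q} lo={q,x}
  L4 li={q,x} lo=∅

Conflict graph:
  i: {u}
  q: {u,x}
  u: {i,q,x}
  x: {q,u}

Chromatic number:
  lower bound: {q,u,x} mutually conflict ⇒ χ ≥ 3
  assign i→r1 q→r1 u→r0 x→r2 — no edge inside a register ⇒ χ ≤ 3
  χ = 3

Answer: 3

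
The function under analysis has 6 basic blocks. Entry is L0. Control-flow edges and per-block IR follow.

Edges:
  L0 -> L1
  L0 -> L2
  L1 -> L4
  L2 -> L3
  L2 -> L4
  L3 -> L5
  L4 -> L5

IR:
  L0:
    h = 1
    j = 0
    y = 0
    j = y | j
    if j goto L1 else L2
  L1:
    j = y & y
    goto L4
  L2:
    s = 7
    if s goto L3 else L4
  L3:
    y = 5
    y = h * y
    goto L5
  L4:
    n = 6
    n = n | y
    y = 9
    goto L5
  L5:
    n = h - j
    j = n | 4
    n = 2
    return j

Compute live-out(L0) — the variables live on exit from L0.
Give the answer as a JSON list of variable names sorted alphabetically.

Answer: ["h", "j", "y"]

Working:
def/use:
  L0: def={h,j,y} ue=∅
  L1: def={j} ue={y}
  L2: def={s} ue=∅
  L3: def={y} ue={h}
  L4: def={n,y} ue={y}
  L5: def={j,n} ue={h,j}

Liveness:
  L0 li=∅ lo={h,j,y}
  L1 li={h,y} lo={h,j,y}
  L2 li={h,j,y} lo={h,j,y}
  L3 li={h,j} lo={h,j}
  L4 li={h,j,y} lo={h,j}
  L5 li={h,j} lo=∅

live-out(L0) = ["h", "j", "y"]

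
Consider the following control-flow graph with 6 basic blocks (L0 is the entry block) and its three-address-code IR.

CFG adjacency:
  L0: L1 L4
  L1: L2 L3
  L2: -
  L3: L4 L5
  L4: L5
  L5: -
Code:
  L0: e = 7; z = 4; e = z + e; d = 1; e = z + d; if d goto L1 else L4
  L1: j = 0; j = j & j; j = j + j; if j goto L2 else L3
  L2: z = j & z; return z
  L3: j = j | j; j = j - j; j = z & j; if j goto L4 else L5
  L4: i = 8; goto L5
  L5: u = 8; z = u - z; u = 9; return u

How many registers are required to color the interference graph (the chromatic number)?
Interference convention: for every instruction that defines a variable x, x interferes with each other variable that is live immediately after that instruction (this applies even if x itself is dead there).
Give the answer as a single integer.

Answer: 3

Working:
def/use:
  L0: {d,e,z} / ∅
  L1: {j} / ∅
  L2: {z} / {j,z}
  L3: {j} / {j,z}
  L4: {i} / ∅
  L5: {u,z} / {z}

Backward fixpoint:
  L0 li=∅ lo={z}
  L1 li={z} lo={j,z}
  L2 li={j,z} lo=∅
  L3 li={j,z} lo={z}
  L4 li={z} lo={z}
  L5 li={z} lo=∅

Interference:
  d: {e,z}
  e: {d,z}
  i: {z}
  j: {z}
  u: {z}
  z: {d,e,i,j,u}

Colouring:
  clique {d,e,z} ⇒ need ≥ 3
  3-colouring: c0={z}  c1={d,i,j,u}  c2={e}
  χ = 3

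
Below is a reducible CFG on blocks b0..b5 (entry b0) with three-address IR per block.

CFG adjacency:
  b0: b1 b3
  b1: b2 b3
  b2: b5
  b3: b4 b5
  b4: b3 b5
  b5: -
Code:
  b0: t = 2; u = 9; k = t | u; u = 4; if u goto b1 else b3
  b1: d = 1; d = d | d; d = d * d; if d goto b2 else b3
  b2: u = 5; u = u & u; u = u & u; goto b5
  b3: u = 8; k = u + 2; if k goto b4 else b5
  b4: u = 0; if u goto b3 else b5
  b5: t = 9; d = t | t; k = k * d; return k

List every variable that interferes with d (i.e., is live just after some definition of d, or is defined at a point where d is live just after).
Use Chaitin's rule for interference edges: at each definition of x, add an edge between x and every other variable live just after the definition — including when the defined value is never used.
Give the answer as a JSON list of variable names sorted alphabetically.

Per-block:
  b0: def={k,t,u} ue=∅
  b1: def={d} ue=∅
  b2: def={u} ue=∅
  b3: def={k,u} ue=∅
  b4: def={u} ue=∅
  b5: def={d,k,t} ue={k}

Live sets:
  live b0: ∅→{k}
  live b1: {k}→{k}
  live b2: {k}→{k}
  live b3: ∅→{k}
  live b4: {k}→{k}
  live b5: {k}→∅

Interfere edges:
  d: {k}
  k: {d,t,u}
  t: {k,u}
  u: {k,t}

N(d) = ["k"]

Answer: ["k"]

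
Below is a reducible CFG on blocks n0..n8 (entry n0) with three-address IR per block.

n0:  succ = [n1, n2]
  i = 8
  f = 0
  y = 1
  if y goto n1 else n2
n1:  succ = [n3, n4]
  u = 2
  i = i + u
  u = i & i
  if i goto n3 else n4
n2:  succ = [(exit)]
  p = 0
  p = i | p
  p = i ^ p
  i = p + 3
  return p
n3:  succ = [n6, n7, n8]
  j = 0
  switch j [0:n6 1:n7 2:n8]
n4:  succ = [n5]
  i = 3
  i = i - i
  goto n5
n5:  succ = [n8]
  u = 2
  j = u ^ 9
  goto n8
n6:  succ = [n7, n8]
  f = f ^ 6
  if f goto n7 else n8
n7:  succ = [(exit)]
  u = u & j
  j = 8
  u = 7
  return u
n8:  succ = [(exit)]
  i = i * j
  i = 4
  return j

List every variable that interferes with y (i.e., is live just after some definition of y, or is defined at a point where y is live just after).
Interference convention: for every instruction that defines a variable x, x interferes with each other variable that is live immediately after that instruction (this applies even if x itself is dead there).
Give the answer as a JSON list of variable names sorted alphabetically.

Answer: ["f", "i"]

Working:
Block summaries:
  n0: def={f,i,y} ue=∅
  n1: def={i,u} ue={i}
  n2: def={i,p} ue={i}
  n3: def={j} ue=∅
  n4: def={i} ue=∅
  n5: def={j,u} ue=∅
  n6: def={f} ue={f}
  n7: def={j,u} ue={j,u}
  n8: def={i} ue={i,j}

Backward fixpoint:
  n0: in=∅ out={f,i}
  n1: in={f,i} out={f,i,u}
  n2: in={i} out=∅
  n3: in={f,i,u} out={f,i,j,u}
  n4: in=∅ out={i}
  n5: in={i} out={i,j}
  n6: in={f,i,j,u} out={i,j,u}
  n7: in={j,u} out=∅
  n8: in={i,j} out=∅

Interfere edges:
  f — {i,j,u,y}
  i — {f,j,p,u,y}
  j — {f,i,u}
  p — {i}
  u — {f,i,j}
  y — {f,i}

N(y) = ["f", "i"]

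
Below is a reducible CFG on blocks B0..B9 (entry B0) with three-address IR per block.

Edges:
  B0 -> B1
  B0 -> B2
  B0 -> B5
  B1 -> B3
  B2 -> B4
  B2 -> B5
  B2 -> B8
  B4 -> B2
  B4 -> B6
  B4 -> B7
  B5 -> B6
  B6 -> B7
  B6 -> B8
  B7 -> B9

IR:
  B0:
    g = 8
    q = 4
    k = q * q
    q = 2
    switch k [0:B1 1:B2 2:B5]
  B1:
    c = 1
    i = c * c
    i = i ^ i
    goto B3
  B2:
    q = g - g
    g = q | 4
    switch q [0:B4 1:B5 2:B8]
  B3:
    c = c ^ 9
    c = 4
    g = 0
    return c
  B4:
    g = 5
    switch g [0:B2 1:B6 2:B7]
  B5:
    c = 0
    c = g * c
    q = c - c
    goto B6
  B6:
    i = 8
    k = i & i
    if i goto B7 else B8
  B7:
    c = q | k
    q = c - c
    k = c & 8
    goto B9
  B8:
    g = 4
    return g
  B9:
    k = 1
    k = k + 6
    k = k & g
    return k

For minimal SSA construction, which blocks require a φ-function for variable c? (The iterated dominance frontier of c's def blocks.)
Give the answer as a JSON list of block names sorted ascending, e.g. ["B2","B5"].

Answer: ["B6", "B7", "B8"]

Derivation:
idom tree: B1←B0 B2←B0 B3←B1 B4←B2 B5←B0 B6←B0 B7←B0 B8←B0 B9←B7
Dom at joins:
  B2: preds {B0,B4}: {B0} ∩ {B0,B2,B4} = {B0}; idom=B0
  B5: preds {B0,B2}: {B0} ∩ {B0,B2} = {B0}; idom=B0
  B6: preds {B4,B5}: {B0,B2,B4} ∩ {B0,B5} = {B0}; idom=B0
  B7: preds {B4,B6}: {B0,B2,B4} ∩ {B0,B6} = {B0}; idom=B0
  B8: preds {B2,B6}: {B0,B2} ∩ {B0,B6} = {B0}; idom=B0

Frontier:
  join B2 pred B0: · stop@B0
  join B2 pred B4: B4→B2 stop@B0
  join B5 pred B0: · stop@B0
  join B5 pred B2: B2 stop@B0
  join B6 pred B4: B4→B2 stop@B0
  join B6 pred B5: B5 stop@B0
  join B7 pred B4: B4→B2 stop@B0
  join B7 pred B6: B6 stop@B0
  join B8 pred B2: B2 stop@B0
  join B8 pred B6: B6 stop@B0
  B0: DF=∅
  B1: DF=∅
  B2: DF={B2,B5,B6,B7,B8}
  B3: DF=∅
  B4: DF={B2,B6,B7}
  B5: DF={B6}
  B6: DF={B7,B8}
  B7: DF=∅
  B8: DF=∅
  B9: DF=∅

φ for c: defs {B1,B3,B5,B7}
  DF⁺ = {B6,B7,B8}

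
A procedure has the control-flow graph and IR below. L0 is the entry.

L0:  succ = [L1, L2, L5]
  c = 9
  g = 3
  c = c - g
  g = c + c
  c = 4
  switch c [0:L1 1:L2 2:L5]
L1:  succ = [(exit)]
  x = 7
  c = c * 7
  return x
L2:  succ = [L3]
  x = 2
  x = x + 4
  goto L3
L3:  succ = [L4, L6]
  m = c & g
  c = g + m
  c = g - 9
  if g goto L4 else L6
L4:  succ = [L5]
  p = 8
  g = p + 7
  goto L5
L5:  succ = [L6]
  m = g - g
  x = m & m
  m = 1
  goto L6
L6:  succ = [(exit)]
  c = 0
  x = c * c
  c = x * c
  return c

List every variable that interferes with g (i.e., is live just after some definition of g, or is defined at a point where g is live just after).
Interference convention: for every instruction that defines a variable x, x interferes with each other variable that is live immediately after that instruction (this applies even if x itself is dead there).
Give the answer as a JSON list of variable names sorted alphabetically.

Answer: ["c", "m", "x"]

Working:
Per-block:
  L0: def={c,g} ue=∅
  L1: def={c,x} ue={c}
  L2: def={x} ue=∅
  L3: def={c,m} ue={c,g}
  L4: def={g,p} ue=∅
  L5: def={m,x} ue={g}
  L6: def={c,x} ue=∅

Backward fixpoint:
  L0 li=∅ lo={c,g}
  L1 li={c} lo=∅
  L2 li={c,g} lo={c,g}
  L3 li={c,g} lo=∅
  L4 li=∅ lo={g}
  L5 li={g} lo=∅
  L6 li=∅ lo=∅

Interfere edges:
  c — {g,x}
  g — {c,m,x}
  m — {g}
  p — ∅
  x — {c,g}

N(g) = ["c", "m", "x"]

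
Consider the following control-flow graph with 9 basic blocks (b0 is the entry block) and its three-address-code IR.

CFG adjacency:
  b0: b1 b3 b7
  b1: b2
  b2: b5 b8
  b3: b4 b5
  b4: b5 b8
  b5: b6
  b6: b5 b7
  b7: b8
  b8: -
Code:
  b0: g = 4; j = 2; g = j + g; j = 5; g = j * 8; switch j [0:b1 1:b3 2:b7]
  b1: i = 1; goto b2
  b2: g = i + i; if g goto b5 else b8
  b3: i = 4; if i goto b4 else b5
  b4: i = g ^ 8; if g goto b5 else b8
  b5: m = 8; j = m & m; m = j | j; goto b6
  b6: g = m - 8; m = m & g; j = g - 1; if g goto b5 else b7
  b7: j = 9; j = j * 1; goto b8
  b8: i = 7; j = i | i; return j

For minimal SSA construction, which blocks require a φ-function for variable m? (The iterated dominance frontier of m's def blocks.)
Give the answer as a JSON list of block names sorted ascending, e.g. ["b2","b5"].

Answer: ["b5", "b7", "b8"]

Analysis:
idom tree: b1←b0 b2←b1 b3←b0 b4←b3 b5←b0 b6←b5 b7←b0 b8←b0
Dom at joins:
  b5: preds {b2,b3,b4,b6}: {b0,b1,b2} ∩ {b0,b3} ∩ {b0,b3,b4} ∩ {b0,b5,b6} = {b0}; idom=b0
  b7: preds {b0,b6}: {b0} ∩ {b0,b5,b6} = {b0}; idom=b0
  b8: preds {b2,b4,b7}: {b0,b1,b2} ∩ {b0,b3,b4} ∩ {b0,b7} = {b0}; idom=b0

Frontier:
  join b5 pred b2: b2→b1 stop@b0
  join b5 pred b3: b3 stop@b0
  join b5 pred b4: b4→b3 stop@b0
  join b5 pred b6: b6→b5 stop@b0
  join b7 pred b0: · stop@b0
  join b7 pred b6: b6→b5 stop@b0
  join b8 pred b2: b2→b1 stop@b0
  join b8 pred b4: b4→b3 stop@b0
  join b8 pred b7: b7 stop@b0
  b0: DF=∅
  b1: DF={b5,b8}
  b2: DF={b5,b8}
  b3: DF={b5,b8}
  b4: DF={b5,b8}
  b5: DF={b5,b7}
  b6: DF={b5,b7}
  b7: DF={b8}
  b8: DF=∅

φ for m: defs {b5,b6}
  DF⁺ = {b5,b7,b8}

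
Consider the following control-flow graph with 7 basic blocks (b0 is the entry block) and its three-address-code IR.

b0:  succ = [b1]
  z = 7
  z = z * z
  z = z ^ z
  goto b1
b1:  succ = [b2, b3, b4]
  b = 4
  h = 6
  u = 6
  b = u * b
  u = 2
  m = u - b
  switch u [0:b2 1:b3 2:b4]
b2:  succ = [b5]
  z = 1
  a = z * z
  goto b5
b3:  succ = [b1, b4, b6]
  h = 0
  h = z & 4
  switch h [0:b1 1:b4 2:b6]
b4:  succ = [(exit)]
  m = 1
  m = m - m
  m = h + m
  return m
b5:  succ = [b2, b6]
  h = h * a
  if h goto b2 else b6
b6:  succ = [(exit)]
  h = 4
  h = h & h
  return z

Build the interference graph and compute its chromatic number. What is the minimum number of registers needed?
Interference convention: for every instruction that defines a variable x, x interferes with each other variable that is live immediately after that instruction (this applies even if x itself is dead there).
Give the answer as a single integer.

Answer: 4

Analysis:
Block summaries:
  b0: {z} / ∅
  b1: {b,h,m,u} / ∅
  b2: {a,z} / ∅
  b3: {h} / {z}
  b4: {m} / {h}
  b5: {h} / {a,h}
  b6: {h} / {z}

Live sets:
  b0: in=∅ out={z}
  b1: in={z} out={h,z}
  b2: in={h} out={a,h,z}
  b3: in={z} out={h,z}
  b4: in={h} out=∅
  b5: in={a,h,z} out={h,z}
  b6: in={z} out=∅

Interference:
  a: {h,z}
  b: {h,u,z}
  h: {a,b,m,u,z}
  m: {h,u,z}
  u: {b,h,m,z}
  z: {a,b,h,m,u}

Colouring:
  clique {b,h,u,z} ⇒ need ≥ 4
  4-colouring: R0={h}  R1={z}  R2={a,u}  R3={b,m}
  χ = 4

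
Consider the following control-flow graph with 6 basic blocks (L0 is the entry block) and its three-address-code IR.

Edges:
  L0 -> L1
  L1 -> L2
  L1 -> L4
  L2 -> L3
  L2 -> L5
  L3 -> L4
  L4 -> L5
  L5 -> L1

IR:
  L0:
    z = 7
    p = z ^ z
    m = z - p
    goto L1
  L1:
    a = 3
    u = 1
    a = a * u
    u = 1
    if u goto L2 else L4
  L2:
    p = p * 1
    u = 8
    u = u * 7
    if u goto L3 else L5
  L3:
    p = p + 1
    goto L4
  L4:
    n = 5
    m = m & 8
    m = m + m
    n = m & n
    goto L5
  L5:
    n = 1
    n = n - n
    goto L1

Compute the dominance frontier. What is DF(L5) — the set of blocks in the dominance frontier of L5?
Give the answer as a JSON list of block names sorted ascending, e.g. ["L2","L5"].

Answer: ["L1"]

Derivation:
idom tree: L1←L0 L2←L1 L3←L2 L4←L1 L5←L1
Dom∩ at merges:
  L1: preds {L0,L5}: {L0} ∩ {L0,L1,L5} = {L0}; idom=L0
  L4: preds {L1,L3}: {L0,L1} ∩ {L0,L1,L2,L3} = {L0,L1}; idom=L1
  L5: preds {L2,L4}: {L0,L1,L2} ∩ {L0,L1,L4} = {L0,L1}; idom=L1

Frontier:
  L1←L0: walk · to L0
  L1←L5: walk L5→L1 to L0
  L4←L1: walk · to L1
  L4←L3: walk L3→L2 to L1
  L5←L2: walk L2 to L1
  L5←L4: walk L4 to L1
  DF(L0)=∅
  DF(L1)={L1}
  DF(L2)={L4,L5}
  DF(L3)={L4}
  DF(L4)={L5}
  DF(L5)={L1}

DF(L5) = ["L1"]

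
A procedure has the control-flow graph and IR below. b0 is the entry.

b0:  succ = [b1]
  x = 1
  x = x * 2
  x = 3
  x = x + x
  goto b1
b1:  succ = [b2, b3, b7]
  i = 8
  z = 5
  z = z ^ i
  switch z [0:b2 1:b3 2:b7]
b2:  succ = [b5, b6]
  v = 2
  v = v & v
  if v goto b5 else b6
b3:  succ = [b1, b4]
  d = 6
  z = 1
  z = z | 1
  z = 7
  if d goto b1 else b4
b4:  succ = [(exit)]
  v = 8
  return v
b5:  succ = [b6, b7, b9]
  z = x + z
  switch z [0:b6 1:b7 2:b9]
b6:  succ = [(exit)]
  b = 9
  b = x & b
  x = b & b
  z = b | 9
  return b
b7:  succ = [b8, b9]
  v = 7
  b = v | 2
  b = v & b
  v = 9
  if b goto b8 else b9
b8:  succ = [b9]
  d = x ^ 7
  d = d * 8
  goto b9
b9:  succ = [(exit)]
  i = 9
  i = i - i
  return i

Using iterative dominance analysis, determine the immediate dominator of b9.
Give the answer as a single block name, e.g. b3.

idom tree: b1←b0 b2←b1 b3←b1 b4←b3 b5←b2 b6←b2 b7←b1 b8←b7 b9←b1
Join-block Dom:
  b1: preds {b0,b3}: {b0} ∩ {b0,b1,b3} = {b0}; idom=b0
  b6: preds {b2,b5}: {b0,b1,b2} ∩ {b0,b1,b2,b5} = {b0,b1,b2}; idom=b2
  b7: preds {b1,b5}: {b0,b1} ∩ {b0,b1,b2,b5} = {b0,b1}; idom=b1
  b9: preds {b5,b7,b8}: {b0,b1,b2,b5} ∩ {b0,b1,b7} ∩ {b0,b1,b7,b8} = {b0,b1}; idom=b1

idom(b9) = b1

Answer: b1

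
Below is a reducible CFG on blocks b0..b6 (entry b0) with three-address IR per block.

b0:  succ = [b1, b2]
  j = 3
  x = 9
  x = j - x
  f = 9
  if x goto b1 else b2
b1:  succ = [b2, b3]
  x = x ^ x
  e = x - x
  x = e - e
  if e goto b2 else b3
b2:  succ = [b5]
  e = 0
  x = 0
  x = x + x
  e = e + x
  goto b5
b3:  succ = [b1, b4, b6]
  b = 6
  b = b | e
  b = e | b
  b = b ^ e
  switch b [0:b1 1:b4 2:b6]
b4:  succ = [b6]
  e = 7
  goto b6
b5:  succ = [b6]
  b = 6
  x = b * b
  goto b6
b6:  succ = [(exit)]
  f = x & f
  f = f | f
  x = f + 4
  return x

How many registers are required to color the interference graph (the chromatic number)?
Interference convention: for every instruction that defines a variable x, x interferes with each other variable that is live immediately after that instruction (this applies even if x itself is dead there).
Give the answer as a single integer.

Block summaries:
  b0 def {f,j,x} use ∅
  b1 def {e,x} use {x}
  b2 def {e,x} use ∅
  b3 def {b} use {e}
  b4 def {e} use ∅
  b5 def {b,x} use ∅
  b6 def {f,x} use {f,x}

Backward fixpoint:
  b0 li=∅ lo={f,x}
  b1 li={f,x} lo={e,f,x}
  b2 li={f} lo={f}
  b3 li={e,f,x} lo={f,x}
  b4 li={f,x} lo={f,x}
  b5 li={f} lo={f,x}
  b6 li={f,x} lo=∅

Interference:
  b: {e,f,x}
  e: {b,f,x}
  f: {b,e,x}
  j: {x}
  x: {b,e,f,j}

Colouring:
  {b,e,f,x} pairwise interfere (4-clique) ⇒ χ ≥ 4
  4-colouring: r0={x}  r1={b,j}  r2={e}  r3={f}
  χ = 4

Answer: 4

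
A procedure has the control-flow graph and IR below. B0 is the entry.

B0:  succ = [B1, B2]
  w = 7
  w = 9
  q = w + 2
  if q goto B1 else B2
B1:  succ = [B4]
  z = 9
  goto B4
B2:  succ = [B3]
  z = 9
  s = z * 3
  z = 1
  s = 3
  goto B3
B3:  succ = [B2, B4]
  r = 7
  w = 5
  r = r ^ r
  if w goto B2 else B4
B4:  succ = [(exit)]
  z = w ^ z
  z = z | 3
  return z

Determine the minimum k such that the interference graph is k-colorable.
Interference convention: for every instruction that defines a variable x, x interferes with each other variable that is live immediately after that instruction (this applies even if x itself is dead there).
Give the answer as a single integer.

Answer: 3

Analysis:
def/use:
  B0: {q,w} / ∅
  B1: {z} / ∅
  B2: {s,z} / ∅
  B3: {r,w} / ∅
  B4: {z} / {w,z}

Live sets:
  B0 li=∅ lo={w}
  B1 li={w} lo={w,z}
  B2 li=∅ lo={z}
  B3 li={z} lo={w,z}
  B4 li={w,z} lo=∅

Conflict graph:
  q — {w}
  r — {w,z}
  s — {z}
  w — {q,r,z}
  z — {r,s,w}

Chromatic number:
  {r,w,z} pairwise interfere (3-clique) ⇒ χ ≥ 3
  assign q→r1 r→r2 s→r0 w→r0 z→r1 — no edge inside a register ⇒ χ ≤ 3
  χ = 3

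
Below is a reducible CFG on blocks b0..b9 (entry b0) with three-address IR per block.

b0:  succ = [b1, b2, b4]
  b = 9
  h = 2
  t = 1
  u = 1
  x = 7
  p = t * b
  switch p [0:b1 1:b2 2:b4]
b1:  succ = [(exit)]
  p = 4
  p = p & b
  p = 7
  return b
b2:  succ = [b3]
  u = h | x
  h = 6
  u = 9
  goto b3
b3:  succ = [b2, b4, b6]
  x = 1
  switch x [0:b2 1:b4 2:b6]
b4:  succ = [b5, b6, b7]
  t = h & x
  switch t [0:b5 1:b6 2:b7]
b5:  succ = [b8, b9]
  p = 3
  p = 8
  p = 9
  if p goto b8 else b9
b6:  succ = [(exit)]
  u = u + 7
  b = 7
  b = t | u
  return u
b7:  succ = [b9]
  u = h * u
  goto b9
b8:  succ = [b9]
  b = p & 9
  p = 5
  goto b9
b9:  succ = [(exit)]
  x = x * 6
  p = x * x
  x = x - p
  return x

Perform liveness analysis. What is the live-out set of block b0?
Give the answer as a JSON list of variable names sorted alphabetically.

Answer: ["b", "h", "t", "u", "x"]

Derivation:
Per-block:
  b0: def={b,h,p,t,u,x} ue=∅
  b1: def={p} ue={b}
  b2: def={h,u} ue={h,x}
  b3: def={x} ue=∅
  b4: def={t} ue={h,x}
  b5: def={p} ue=∅
  b6: def={b,u} ue={t,u}
  b7: def={u} ue={h,u}
  b8: def={b,p} ue={p}
  b9: def={p,x} ue={x}

Liveness:
  b0: in=∅ out={b,h,t,u,x}
  b1: in={b} out=∅
  b2: in={h,t,x} out={h,t,u}
  b3: in={h,t,u} out={h,t,u,x}
  b4: in={h,u,x} out={h,t,u,x}
  b5: in={x} out={p,x}
  b6: in={t,u} out=∅
  b7: in={h,u,x} out={x}
  b8: in={p,x} out={x}
  b9: in={x} out=∅

live-out(b0) = ["b", "h", "t", "u", "x"]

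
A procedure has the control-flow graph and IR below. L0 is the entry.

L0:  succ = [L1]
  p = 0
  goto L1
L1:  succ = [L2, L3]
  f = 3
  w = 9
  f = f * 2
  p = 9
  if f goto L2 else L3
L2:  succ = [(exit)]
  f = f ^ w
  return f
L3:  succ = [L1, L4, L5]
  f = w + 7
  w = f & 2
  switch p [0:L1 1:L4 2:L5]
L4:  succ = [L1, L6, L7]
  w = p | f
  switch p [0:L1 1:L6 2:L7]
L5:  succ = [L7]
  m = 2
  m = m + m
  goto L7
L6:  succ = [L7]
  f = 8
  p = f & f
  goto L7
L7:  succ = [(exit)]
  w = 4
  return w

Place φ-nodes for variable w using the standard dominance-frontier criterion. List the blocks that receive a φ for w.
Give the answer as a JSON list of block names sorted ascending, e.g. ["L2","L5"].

Answer: ["L1", "L7"]

Analysis:
idom tree: L1←L0 L2←L1 L3←L1 L4←L3 L5←L3 L6←L4 L7←L3
Join-block Dom:
  L1: preds {L0,L3,L4}: {L0} ∩ {L0,L1,L3} ∩ {L0,L1,L3,L4} = {L0}; idom=L0
  L7: preds {L4,L5,L6}: {L0,L1,L3,L4} ∩ {L0,L1,L3,L5} ∩ {L0,L1,L3,L4,L6} = {L0,L1,L3}; idom=L3

Frontier:
  L1←L0: walk · to L0
  L1←L3: walk L3→L1 to L0
  L1←L4: walk L4→L3→L1 to L0
  L7←L4: walk L4 to L3
  L7←L5: walk L5 to L3
  L7←L6: walk L6→L4 to L3
  DF(L0)=∅
  DF(L1)={L1}
  DF(L2)=∅
  DF(L3)={L1}
  DF(L4)={L1,L7}
  DF(L5)={L7}
  DF(L6)={L7}
  DF(L7)=∅

φ for w: defs {L1,L3,L4,L7}
  DF⁺ = {L1,L7}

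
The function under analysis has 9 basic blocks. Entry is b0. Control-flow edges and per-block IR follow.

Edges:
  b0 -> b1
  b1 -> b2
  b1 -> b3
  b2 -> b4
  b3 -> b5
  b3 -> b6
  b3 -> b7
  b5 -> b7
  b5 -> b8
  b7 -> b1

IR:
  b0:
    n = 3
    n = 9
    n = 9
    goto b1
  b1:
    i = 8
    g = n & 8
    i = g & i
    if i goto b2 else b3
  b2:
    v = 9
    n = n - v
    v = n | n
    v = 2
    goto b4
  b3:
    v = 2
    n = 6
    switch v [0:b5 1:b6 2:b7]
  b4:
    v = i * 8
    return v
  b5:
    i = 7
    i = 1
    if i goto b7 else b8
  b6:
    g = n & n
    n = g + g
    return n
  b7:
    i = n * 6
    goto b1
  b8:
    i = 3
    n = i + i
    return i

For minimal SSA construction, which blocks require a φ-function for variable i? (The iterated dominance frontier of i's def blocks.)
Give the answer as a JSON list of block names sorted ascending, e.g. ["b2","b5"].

Answer: ["b1", "b7"]

Analysis:
idom tree: b1←b0 b2←b1 b3←b1 b4←b2 b5←b3 b6←b3 b7←b3 b8←b5
Dom at joins:
  b1: preds {b0,b7}: {b0} ∩ {b0,b1,b3,b7} = {b0}; idom=b0
  b7: preds {b3,b5}: {b0,b1,b3} ∩ {b0,b1,b3,b5} = {b0,b1,b3}; idom=b3

Frontier:
  b1←b0: walk · to b0
  b1←b7: walk b7→b3→b1 to b0
  b7←b3: walk · to b3
  b7←b5: walk b5 to b3
  DF(b0)=∅
  DF(b1)={b1}
  DF(b2)=∅
  DF(b3)={b1}
  DF(b4)=∅
  DF(b5)={b7}
  DF(b6)=∅
  DF(b7)={b1}
  DF(b8)=∅

φ for i: defs {b1,b5,b7,b8}
  DF⁺ = {b1,b7}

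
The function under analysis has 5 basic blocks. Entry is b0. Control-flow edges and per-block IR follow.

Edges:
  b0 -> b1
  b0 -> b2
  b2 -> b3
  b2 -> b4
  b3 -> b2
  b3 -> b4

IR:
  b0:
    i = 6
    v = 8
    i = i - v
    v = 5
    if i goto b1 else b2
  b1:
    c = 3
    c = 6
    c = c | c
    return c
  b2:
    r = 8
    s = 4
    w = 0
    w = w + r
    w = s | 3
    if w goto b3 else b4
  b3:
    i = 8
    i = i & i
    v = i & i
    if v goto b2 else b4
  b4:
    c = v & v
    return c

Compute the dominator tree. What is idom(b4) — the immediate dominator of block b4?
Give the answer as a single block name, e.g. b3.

idom tree: b1←b0 b2←b0 b3←b2 b4←b2
Dom at joins:
  b2: preds {b0,b3}: {b0} ∩ {b0,b2,b3} = {b0}; idom=b0
  b4: preds {b2,b3}: {b0,b2} ∩ {b0,b2,b3} = {b0,b2}; idom=b2

idom(b4) = b2

Answer: b2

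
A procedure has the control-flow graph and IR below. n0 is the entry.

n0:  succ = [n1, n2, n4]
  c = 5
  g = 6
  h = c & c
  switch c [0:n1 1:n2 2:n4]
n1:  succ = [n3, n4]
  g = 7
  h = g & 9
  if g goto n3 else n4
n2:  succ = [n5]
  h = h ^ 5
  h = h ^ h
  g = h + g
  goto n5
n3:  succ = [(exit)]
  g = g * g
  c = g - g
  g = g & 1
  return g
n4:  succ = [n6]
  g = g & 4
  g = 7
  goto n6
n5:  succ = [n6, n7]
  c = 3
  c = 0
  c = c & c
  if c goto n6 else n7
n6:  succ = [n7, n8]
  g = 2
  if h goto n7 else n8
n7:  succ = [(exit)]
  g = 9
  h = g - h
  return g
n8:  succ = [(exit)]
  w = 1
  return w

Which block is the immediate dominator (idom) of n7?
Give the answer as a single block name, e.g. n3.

idom tree: n1←n0 n2←n0 n3←n1 n4←n0 n5←n2 n6←n0 n7←n0 n8←n6
Join-block Dom:
  n4: preds {n0,n1}: {n0} ∩ {n0,n1} = {n0}; idom=n0
  n6: preds {n4,n5}: {n0,n4} ∩ {n0,n2,n5} = {n0}; idom=n0
  n7: preds {n5,n6}: {n0,n2,n5} ∩ {n0,n6} = {n0}; idom=n0

idom(n7) = n0

Answer: n0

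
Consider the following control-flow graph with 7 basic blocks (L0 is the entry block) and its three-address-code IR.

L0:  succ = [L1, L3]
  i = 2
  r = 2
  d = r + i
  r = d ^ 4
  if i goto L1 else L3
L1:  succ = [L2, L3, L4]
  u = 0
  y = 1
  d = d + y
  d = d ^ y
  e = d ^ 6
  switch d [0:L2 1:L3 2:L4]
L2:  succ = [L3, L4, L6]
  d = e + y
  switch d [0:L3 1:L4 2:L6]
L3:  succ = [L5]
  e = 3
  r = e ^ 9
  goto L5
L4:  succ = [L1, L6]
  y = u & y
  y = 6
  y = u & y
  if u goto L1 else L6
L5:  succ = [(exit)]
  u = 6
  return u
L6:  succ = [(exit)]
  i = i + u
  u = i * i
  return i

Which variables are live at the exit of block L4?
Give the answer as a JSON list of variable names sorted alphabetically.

Block summaries:
  L0: {d,i,r} / ∅
  L1: {d,e,u,y} / {d}
  L2: {d} / {e,y}
  L3: {e,r} / ∅
  L4: {y} / {u,y}
  L5: {u} / ∅
  L6: {i,u} / {i,u}

Liveness:
  L0 li=∅ lo={d,i}
  L1 li={d,i} lo={d,e,i,u,y}
  L2 li={e,i,u,y} lo={d,i,u,y}
  L3 li=∅ lo=∅
  L4 li={d,i,u,y} lo={d,i,u}
  L5 li=∅ lo=∅
  L6 li={i,u} lo=∅

live-out(L4) = ["d", "i", "u"]

Answer: ["d", "i", "u"]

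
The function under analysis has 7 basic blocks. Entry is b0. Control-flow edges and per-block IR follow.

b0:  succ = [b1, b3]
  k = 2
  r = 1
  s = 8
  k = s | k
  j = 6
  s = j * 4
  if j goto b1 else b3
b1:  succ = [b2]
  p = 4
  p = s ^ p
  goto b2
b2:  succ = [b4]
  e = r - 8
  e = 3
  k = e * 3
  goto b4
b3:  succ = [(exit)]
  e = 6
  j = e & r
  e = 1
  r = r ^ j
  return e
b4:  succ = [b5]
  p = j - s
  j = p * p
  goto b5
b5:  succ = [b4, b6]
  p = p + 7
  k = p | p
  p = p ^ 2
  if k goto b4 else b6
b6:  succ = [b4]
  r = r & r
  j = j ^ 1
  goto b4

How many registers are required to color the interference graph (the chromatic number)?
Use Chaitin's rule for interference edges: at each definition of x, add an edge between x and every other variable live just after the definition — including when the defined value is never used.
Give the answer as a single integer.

Answer: 5

Working:
def/use:
  b0: def={j,k,r,s} ue=∅
  b1: def={p} ue={s}
  b2: def={e,k} ue={r}
  b3: def={e,j,r} ue={r}
  b4: def={j,p} ue={j,s}
  b5: def={k,p} ue={p}
  b6: def={j,r} ue={j,r}

Liveness:
  b0: in=∅ out={j,r,s}
  b1: in={j,r,s} out={j,r,s}
  b2: in={j,r,s} out={j,r,s}
  b3: in={r} out=∅
  b4: in={j,r,s} out={j,p,r,s}
  b5: in={j,p,r,s} out={j,r,s}
  b6: in={j,r,s} out={j,r,s}

Interfere edges:
  e: {j,r,s}
  j: {e,k,p,r,s}
  k: {j,p,r,s}
  p: {j,k,r,s}
  r: {e,j,k,p,s}
  s: {e,j,k,p,r}

Chromatic number:
  clique {j,k,p,r,s} ⇒ need ≥ 5
  5-colouring: c0={j}  c1={r}  c2={s}  c3={e,k}  c4={p}
  χ = 5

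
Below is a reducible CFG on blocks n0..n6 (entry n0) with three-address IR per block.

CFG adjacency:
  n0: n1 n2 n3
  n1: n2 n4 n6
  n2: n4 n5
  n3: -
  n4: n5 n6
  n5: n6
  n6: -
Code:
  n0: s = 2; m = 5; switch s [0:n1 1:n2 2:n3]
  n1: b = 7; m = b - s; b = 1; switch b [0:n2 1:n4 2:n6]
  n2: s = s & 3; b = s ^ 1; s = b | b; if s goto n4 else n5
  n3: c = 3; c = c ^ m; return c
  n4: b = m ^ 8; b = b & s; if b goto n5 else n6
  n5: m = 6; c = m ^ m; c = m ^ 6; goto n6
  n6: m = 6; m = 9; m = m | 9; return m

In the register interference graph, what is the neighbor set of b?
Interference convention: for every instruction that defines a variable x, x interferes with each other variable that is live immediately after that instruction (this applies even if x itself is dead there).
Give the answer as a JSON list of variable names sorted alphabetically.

Answer: ["m", "s"]

Analysis:
def/use:
  n0: def={m,s} ue=∅
  n1: def={b,m} ue={s}
  n2: def={b,s} ue={s}
  n3: def={c} ue={m}
  n4: def={b} ue={m,s}
  n5: def={c,m} ue=∅
  n6: def={m} ue=∅

Backward fixpoint:
  live n0: ∅→{m,s}
  live n1: {s}→{m,s}
  live n2: {m,s}→{m,s}
  live n3: {m}→∅
  live n4: {m,s}→∅
  live n5: ∅→∅
  live n6: ∅→∅

Conflict graph:
  b — {m,s}
  c — {m}
  m — {b,c,s}
  s — {b,m}

N(b) = ["m", "s"]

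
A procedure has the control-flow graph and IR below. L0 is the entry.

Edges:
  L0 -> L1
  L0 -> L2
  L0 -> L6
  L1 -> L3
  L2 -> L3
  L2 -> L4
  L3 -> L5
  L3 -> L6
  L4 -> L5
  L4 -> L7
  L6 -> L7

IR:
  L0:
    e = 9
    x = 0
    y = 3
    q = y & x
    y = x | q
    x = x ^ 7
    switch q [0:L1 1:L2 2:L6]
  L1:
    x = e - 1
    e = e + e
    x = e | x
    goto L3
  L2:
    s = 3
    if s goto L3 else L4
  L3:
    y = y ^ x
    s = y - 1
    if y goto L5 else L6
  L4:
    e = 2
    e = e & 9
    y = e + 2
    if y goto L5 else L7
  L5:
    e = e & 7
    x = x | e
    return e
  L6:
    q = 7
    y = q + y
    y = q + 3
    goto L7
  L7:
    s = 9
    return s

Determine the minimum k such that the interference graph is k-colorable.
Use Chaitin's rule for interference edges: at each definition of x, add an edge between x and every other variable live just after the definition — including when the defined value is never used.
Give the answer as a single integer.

Answer: 4

Analysis:
Block summaries:
  L0: {e,q,x,y} / ∅
  L1: {e,x} / {e}
  L2: {s} / ∅
  L3: {s,y} / {x,y}
  L4: {e,y} / ∅
  L5: {e,x} / {e,x}
  L6: {q,y} / {y}
  L7: {s} / ∅

Live sets:
  L0 li=∅ lo={e,x,y}
  L1 li={e,y} lo={e,x,y}
  L2 li={e,x,y} lo={e,x,y}
  L3 li={e,x,y} lo={e,x,y}
  L4 li={x} lo={e,x}
  L5 li={e,x} lo=∅
  L6 li={y} lo=∅
  L7 li=∅ lo=∅

Interference:
  e: {q,s,x,y}
  q: {e,x,y}
  s: {e,x,y}
  x: {e,q,s,y}
  y: {e,q,s,x}

Colouring:
  {e,q,x,y} pairwise interfere (4-clique) ⇒ χ ≥ 4
  4-colouring: c0={e}  c1={x}  c2={y}  c3={q,s}
  χ = 4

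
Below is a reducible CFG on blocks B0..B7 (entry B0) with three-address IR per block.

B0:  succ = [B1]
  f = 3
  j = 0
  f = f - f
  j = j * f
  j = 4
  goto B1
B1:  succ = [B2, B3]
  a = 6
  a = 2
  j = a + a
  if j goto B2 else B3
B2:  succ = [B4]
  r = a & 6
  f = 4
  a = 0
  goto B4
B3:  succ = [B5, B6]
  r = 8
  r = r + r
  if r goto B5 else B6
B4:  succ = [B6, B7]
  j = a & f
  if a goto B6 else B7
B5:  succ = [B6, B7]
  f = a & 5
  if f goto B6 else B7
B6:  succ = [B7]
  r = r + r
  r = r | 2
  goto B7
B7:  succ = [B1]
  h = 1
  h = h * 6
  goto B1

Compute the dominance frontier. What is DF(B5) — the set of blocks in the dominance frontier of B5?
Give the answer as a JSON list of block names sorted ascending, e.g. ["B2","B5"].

Answer: ["B6", "B7"]

Derivation:
idom tree: B1←B0 B2←B1 B3←B1 B4←B2 B5←B3 B6←B1 B7←B1
Join-block Dom:
  B1: preds {B0,B7}: {B0} ∩ {B0,B1,B7} = {B0}; idom=B0
  B6: preds {B3,B4,B5}: {B0,B1,B3} ∩ {B0,B1,B2,B4} ∩ {B0,B1,B3,B5} = {B0,B1}; idom=B1
  B7: preds {B4,B5,B6}: {B0,B1,B2,B4} ∩ {B0,B1,B3,B5} ∩ {B0,B1,B6} = {B0,B1}; idom=B1

Frontier:
  B1←B0: walk · to B0
  B1←B7: walk B7→B1 to B0
  B6←B3: walk B3 to B1
  B6←B4: walk B4→B2 to B1
  B6←B5: walk B5→B3 to B1
  B7←B4: walk B4→B2 to B1
  B7←B5: walk B5→B3 to B1
  B7←B6: walk B6 to B1
  DF(B0)=∅
  DF(B1)={B1}
  DF(B2)={B6,B7}
  DF(B3)={B6,B7}
  DF(B4)={B6,B7}
  DF(B5)={B6,B7}
  DF(B6)={B7}
  DF(B7)={B1}

DF(B5) = ["B6", "B7"]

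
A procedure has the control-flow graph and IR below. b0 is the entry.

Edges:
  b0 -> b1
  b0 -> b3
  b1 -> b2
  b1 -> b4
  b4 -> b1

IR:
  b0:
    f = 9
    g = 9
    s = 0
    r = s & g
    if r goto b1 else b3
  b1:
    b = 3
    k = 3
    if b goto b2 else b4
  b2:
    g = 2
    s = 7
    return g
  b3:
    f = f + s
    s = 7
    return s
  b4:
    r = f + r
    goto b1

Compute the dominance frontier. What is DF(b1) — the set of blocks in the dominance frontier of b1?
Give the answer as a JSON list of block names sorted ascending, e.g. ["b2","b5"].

idom tree: b1←b0 b2←b1 b3←b0 b4←b1
Dom∩ at merges:
  b1: preds {b0,b4}: {b0} ∩ {b0,b1,b4} = {b0}; idom=b0

DF walk-up:
  join b1 pred b0: · stop@b0
  join b1 pred b4: b4→b1 stop@b0
  b0: DF=∅
  b1: DF={b1}
  b2: DF=∅
  b3: DF=∅
  b4: DF={b1}

DF(b1) = ["b1"]

Answer: ["b1"]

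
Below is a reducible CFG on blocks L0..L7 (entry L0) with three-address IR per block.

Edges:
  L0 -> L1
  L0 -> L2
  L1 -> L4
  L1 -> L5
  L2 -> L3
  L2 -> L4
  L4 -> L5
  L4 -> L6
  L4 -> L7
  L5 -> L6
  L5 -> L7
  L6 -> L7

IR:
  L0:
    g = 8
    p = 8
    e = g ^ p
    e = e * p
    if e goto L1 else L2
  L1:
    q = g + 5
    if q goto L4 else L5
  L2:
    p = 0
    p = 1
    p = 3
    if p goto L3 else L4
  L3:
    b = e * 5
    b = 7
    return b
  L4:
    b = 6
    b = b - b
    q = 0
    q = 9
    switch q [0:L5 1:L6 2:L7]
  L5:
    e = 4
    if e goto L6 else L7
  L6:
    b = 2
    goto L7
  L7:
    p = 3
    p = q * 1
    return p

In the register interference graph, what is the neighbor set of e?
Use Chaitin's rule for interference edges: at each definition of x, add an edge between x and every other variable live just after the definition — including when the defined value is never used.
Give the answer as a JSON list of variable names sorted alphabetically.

Answer: ["g", "p", "q"]

Working:
def/use:
  L0 def {e,g,p} use ∅
  L1 def {q} use {g}
  L2 def {p} use ∅
  L3 def {b} use {e}
  L4 def {b,q} use ∅
  L5 def {e} use ∅
  L6 def {b} use ∅
  L7 def {p} use {q}

Liveness:
  L0: in=∅ out={e,g}
  L1: in={g} out={q}
  L2: in={e} out={e}
  L3: in={e} out=∅
  L4: in=∅ out={q}
  L5: in={q} out={q}
  L6: in={q} out={q}
  L7: in={q} out=∅

Conflict graph:
  b: {q}
  e: {g,p,q}
  g: {e,p}
  p: {e,g,q}
  q: {b,e,p}

N(e) = ["g", "p", "q"]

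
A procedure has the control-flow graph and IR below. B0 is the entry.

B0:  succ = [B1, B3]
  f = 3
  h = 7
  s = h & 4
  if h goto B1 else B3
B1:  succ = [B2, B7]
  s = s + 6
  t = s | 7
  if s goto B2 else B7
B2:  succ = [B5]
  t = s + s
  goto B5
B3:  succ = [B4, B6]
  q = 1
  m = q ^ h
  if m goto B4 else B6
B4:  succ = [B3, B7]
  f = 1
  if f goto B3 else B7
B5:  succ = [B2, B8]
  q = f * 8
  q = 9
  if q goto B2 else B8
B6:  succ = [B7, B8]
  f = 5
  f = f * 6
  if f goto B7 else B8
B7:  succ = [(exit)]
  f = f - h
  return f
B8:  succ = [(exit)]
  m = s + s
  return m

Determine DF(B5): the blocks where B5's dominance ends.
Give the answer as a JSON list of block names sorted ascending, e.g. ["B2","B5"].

idom tree: B1←B0 B2←B1 B3←B0 B4←B3 B5←B2 B6←B3 B7←B0 B8←B0
Join-block Dom:
  B2: preds {B1,B5}: {B0,B1} ∩ {B0,B1,B2,B5} = {B0,B1}; idom=B1
  B3: preds {B0,B4}: {B0} ∩ {B0,B3,B4} = {B0}; idom=B0
  B7: preds {B1,B4,B6}: {B0,B1} ∩ {B0,B3,B4} ∩ {B0,B3,B6} = {B0}; idom=B0
  B8: preds {B5,B6}: {B0,B1,B2,B5} ∩ {B0,B3,B6} = {B0}; idom=B0

DF derivation:
  join B2 pred B1: · stop@B1
  join B2 pred B5: B5→B2 stop@B1
  join B3 pred B0: · stop@B0
  join B3 pred B4: B4→B3 stop@B0
  join B7 pred B1: B1 stop@B0
  join B7 pred B4: B4→B3 stop@B0
  join B7 pred B6: B6→B3 stop@B0
  join B8 pred B5: B5→B2→B1 stop@B0
  join B8 pred B6: B6→B3 stop@B0
  DF(B0)=∅
  DF(B1)={B7,B8}
  DF(B2)={B2,B8}
  DF(B3)={B3,B7,B8}
  DF(B4)={B3,B7}
  DF(B5)={B2,B8}
  DF(B6)={B7,B8}
  DF(B7)=∅
  DF(B8)=∅

DF(B5) = ["B2", "B8"]

Answer: ["B2", "B8"]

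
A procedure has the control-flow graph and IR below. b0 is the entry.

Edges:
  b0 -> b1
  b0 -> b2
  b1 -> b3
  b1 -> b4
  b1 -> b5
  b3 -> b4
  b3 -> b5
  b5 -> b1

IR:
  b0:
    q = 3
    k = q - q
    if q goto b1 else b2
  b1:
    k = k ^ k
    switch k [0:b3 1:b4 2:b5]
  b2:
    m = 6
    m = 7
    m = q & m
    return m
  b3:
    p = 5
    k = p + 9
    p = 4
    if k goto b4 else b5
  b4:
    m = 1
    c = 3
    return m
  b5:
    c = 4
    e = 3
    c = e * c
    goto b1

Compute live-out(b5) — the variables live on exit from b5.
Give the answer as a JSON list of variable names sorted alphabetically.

Answer: ["k"]

Analysis:
def/use:
  b0: def={k,q} ue=∅
  b1: def={k} ue={k}
  b2: def={m} ue={q}
  b3: def={k,p} ue=∅
  b4: def={c,m} ue=∅
  b5: def={c,e} ue=∅

Liveness:
  live b0: ∅→{k,q}
  live b1: {k}→{k}
  live b2: {q}→∅
  live b3: ∅→{k}
  live b4: ∅→∅
  live b5: {k}→{k}

live-out(b5) = ["k"]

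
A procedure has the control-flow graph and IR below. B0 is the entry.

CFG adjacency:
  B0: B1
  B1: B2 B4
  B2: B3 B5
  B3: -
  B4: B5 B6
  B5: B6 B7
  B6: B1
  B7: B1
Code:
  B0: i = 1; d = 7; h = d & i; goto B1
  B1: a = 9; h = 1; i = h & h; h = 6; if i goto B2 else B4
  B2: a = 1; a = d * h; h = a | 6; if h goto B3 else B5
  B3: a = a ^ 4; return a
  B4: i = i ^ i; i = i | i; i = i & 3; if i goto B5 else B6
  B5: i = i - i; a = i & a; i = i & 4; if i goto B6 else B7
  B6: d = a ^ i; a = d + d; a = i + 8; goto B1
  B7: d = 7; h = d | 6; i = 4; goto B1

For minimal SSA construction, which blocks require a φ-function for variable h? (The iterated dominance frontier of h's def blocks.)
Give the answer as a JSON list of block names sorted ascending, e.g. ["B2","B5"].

idom tree: B1←B0 B2←B1 B3←B2 B4←B1 B5←B1 B6←B1 B7←B5
Dom∩ at merges:
  B1: preds {B0,B6,B7}: {B0} ∩ {B0,B1,B6} ∩ {B0,B1,B5,B7} = {B0}; idom=B0
  B5: preds {B2,B4}: {B0,B1,B2} ∩ {B0,B1,B4} = {B0,B1}; idom=B1
  B6: preds {B4,B5}: {B0,B1,B4} ∩ {B0,B1,B5} = {B0,B1}; idom=B1

DF derivation:
  B1←B0: walk · to B0
  B1←B6: walk B6→B1 to B0
  B1←B7: walk B7→B5→B1 to B0
  B5←B2: walk B2 to B1
  B5←B4: walk B4 to B1
  B6←B4: walk B4 to B1
  B6←B5: walk B5 to B1
  DF(B0)=∅
  DF(B1)={B1}
  DF(B2)={B5}
  DF(B3)=∅
  DF(B4)={B5,B6}
  DF(B5)={B1,B6}
  DF(B6)={B1}
  DF(B7)={B1}

φ for h: defs {B0,B1,B2,B7}
  DF⁺ = {B1,B5,B6}

Answer: ["B1", "B5", "B6"]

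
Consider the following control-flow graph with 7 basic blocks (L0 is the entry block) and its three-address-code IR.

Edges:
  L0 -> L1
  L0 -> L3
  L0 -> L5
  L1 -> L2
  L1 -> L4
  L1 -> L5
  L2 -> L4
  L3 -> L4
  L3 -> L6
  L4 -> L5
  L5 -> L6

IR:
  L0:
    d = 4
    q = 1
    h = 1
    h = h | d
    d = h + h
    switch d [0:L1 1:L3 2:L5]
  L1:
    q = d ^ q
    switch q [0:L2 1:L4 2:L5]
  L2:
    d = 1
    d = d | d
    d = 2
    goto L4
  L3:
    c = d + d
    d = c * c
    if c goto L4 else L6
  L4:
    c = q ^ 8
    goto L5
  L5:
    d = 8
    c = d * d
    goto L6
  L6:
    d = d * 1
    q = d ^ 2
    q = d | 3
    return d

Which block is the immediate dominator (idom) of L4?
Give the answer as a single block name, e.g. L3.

Answer: L0

Working:
idom tree: L1←L0 L2←L1 L3←L0 L4←L0 L5←L0 L6←L0
Join-block Dom:
  L4: preds {L1,L2,L3}: {L0,L1} ∩ {L0,L1,L2} ∩ {L0,L3} = {L0}; idom=L0
  L5: preds {L0,L1,L4}: {L0} ∩ {L0,L1} ∩ {L0,L4} = {L0}; idom=L0
  L6: preds {L3,L5}: {L0,L3} ∩ {L0,L5} = {L0}; idom=L0

idom(L4) = L0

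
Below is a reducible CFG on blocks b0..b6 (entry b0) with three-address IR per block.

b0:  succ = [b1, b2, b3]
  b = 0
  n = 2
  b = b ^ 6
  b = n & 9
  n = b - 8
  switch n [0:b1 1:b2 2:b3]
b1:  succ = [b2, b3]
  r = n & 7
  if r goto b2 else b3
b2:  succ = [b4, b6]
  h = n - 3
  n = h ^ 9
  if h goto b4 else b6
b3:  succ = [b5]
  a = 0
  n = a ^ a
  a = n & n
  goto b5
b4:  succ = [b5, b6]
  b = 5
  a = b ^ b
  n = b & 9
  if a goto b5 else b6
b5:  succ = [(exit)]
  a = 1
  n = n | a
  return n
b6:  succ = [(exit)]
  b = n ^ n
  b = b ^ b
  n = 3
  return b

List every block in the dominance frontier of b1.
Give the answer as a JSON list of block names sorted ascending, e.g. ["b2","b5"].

idom tree: b1←b0 b2←b0 b3←b0 b4←b2 b5←b0 b6←b2
Dom at joins:
  b2: preds {b0,b1}: {b0} ∩ {b0,b1} = {b0}; idom=b0
  b3: preds {b0,b1}: {b0} ∩ {b0,b1} = {b0}; idom=b0
  b5: preds {b3,b4}: {b0,b3} ∩ {b0,b2,b4} = {b0}; idom=b0
  b6: preds {b2,b4}: {b0,b2} ∩ {b0,b2,b4} = {b0,b2}; idom=b2

DF derivation:
  join b2 pred b0: · stop@b0
  join b2 pred b1: b1 stop@b0
  join b3 pred b0: · stop@b0
  join b3 pred b1: b1 stop@b0
  join b5 pred b3: b3 stop@b0
  join b5 pred b4: b4→b2 stop@b0
  join b6 pred b2: · stop@b2
  join b6 pred b4: b4 stop@b2
  b0 → ∅
  b1 → {b2,b3}
  b2 → {b5}
  b3 → {b5}
  b4 → {b5,b6}
  b5 → ∅
  b6 → ∅

DF(b1) = ["b2", "b3"]

Answer: ["b2", "b3"]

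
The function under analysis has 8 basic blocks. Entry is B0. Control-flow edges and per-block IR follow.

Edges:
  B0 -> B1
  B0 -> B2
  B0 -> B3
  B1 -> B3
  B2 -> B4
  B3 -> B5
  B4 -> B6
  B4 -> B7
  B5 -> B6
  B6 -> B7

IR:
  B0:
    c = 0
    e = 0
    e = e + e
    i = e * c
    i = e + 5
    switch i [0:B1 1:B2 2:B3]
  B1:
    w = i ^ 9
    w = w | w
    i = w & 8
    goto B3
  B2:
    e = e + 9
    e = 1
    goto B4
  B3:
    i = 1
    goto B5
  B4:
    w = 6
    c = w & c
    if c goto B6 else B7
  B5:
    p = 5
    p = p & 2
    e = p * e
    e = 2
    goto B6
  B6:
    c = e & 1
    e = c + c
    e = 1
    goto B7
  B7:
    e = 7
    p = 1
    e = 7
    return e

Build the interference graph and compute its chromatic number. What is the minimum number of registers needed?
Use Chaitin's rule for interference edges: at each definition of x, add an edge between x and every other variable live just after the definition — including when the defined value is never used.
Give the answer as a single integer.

Answer: 3

Analysis:
Per-block:
  B0 def {c,e,i} use ∅
  B1 def {i,w} use {i}
  B2 def {e} use {e}
  B3 def {i} use ∅
  B4 def {c,w} use {c}
  B5 def {e,p} use {e}
  B6 def {c,e} use {e}
  B7 def {e,p} use ∅

Liveness:
  B0: in=∅ out={c,e,i}
  B1: in={e,i} out={e}
  B2: in={c,e} out={c,e}
  B3: in={e} out={e}
  B4: in={c,e} out={e}
  B5: in={e} out={e}
  B6: in={e} out=∅
  B7: in=∅ out=∅

Interference:
  c: {e,i,w}
  e: {c,i,p,w}
  i: {c,e}
  p: {e}
  w: {c,e}

Registers:
  lower bound: {c,e,i} mutually conflict ⇒ χ ≥ 3
  3-colouring: c0={e}  c1={c,p}  c2={i,w}
  χ = 3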